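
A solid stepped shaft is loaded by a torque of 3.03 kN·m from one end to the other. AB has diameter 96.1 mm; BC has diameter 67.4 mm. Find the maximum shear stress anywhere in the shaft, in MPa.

Under the same torque, τ_max = 16T/(πd³) is largest where d is smallest — segment BC (d = 67.4 mm).
τ_max = 16·3030/(π·(0.0674)³) = 5.040×10^7 Pa.

50.4 MPa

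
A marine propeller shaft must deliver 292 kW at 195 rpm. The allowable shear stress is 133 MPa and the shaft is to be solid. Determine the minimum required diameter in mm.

ω = 2π·195/60 = 20.42 rad/s, so T = P/ω = 292×10³ / 20.42 = 14300 N·m.
For a solid shaft τ_max = 16T/(πd³), so d = (16T/(π τ_allow))^(1/3) = (16·14300/(π·1.33×10^8))^(1/3) = 0.08181 m.

81.8 mm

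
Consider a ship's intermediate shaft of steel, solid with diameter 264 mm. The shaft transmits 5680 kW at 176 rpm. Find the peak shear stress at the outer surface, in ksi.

12.4 ksi

ω = 2π·176/60 = 18.43 rad/s, so T = P/ω = 5680×10³ / 18.43 = 308200 N·m.
J = πd⁴/32 = π(0.264)⁴/32 = 4.769×10^-4 m⁴.
τ_max = T·r/J = 308200 × 0.132 / 4.769×10^-4 = 8.530×10^7 Pa.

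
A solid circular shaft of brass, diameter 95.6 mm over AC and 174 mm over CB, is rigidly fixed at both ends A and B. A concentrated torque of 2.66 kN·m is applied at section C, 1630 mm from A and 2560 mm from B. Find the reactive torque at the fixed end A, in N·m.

Compatibility: T_A·a/J_AC = T_B·b/J_CB with T_A + T_B = T₀.
J_AC = 8.20×10^-6 m⁴, J_CB = 9.00×10^-5 m⁴, so T_A = T₀·(J_AC/a)/((J_AC/a)+(J_CB/b)) = 333.0 N·m, T_B = 2327 N·m.

333 N·m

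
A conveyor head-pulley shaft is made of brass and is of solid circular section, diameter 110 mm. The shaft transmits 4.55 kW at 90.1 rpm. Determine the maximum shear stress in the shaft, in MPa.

1.85 MPa

ω = 2π·90.1/60 = 9.435 rad/s, so T = P/ω = 4.55×10³ / 9.435 = 482.2 N·m.
J = πd⁴/32 = π(0.110)⁴/32 = 1.437×10^-5 m⁴.
τ_max = T·r/J = 482.2 × 0.0550 / 1.437×10^-5 = 1.845×10^6 Pa.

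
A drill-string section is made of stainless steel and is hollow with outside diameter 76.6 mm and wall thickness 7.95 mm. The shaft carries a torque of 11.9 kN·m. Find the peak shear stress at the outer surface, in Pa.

2.23e8 Pa

J = π(d_o⁴ − d_i⁴)/32 = π(0.0766⁴ − 0.0607⁴)/32 = 2.047×10^-6 m⁴.
τ_max = T·r/J = 11900 × 0.0383 / 2.047×10^-6 = 2.226×10^8 Pa.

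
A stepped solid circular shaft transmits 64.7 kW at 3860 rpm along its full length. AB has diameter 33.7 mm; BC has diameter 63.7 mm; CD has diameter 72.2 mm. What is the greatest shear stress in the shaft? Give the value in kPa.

ω = 2π·3860/60 = 404.2 rad/s, so T = P/ω = 64.7×10³ / 404.2 = 160.1 N·m.
Under the same torque, τ_max = 16T/(πd³) is largest where d is smallest — segment AB (d = 33.7 mm).
τ_max = 16·160.1/(π·(0.0337)³) = 2.130×10^7 Pa.

21300 kPa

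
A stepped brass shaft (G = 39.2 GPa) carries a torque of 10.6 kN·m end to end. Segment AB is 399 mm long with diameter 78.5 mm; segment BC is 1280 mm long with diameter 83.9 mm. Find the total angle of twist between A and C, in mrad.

100 mrad

J_AB = π(0.0785)⁴/32 = 3.73×10^-6 m⁴; J_BC = π(0.0839)⁴/32 = 4.86×10^-6 m⁴.
θ = (T/G)·Σ L_i/J_i = (10600/39.2×10⁹)·(0.399/3.73×10^-6 + 1.28/4.86×10^-6) = 0.1001 rad.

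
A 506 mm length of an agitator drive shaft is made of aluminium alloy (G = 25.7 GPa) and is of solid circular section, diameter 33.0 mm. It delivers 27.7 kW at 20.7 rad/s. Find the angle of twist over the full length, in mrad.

226 mrad

ω = 20.7 rad/s, so T = P/ω = 27.7×10³ / 20.70 = 1338 N·m.
J = πd⁴/32 = π(0.0330)⁴/32 = 1.164×10^-7 m⁴.
θ = T·L/(G·J) = 1338 × 0.506 / (25.7×10⁹ × 1.164×10^-7) = 0.2263 rad.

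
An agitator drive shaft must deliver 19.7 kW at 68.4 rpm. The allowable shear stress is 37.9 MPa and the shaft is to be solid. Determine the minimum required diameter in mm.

71.8 mm

ω = 2π·68.4/60 = 7.163 rad/s, so T = P/ω = 19.7×10³ / 7.163 = 2750 N·m.
For a solid shaft τ_max = 16T/(πd³), so d = (16T/(π τ_allow))^(1/3) = (16·2750/(π·3.79×10^7))^(1/3) = 0.07176 m.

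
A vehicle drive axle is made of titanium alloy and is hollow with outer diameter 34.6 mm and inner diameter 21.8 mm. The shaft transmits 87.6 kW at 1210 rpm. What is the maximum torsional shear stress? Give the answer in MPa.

101 MPa

ω = 2π·1210/60 = 126.7 rad/s, so T = P/ω = 87.6×10³ / 126.7 = 691.3 N·m.
J = π(d_o⁴ − d_i⁴)/32 = π(0.0346⁴ − 0.0218⁴)/32 = 1.185×10^-7 m⁴.
τ_max = T·r/J = 691.3 × 0.0173 / 1.185×10^-7 = 1.009×10^8 Pa.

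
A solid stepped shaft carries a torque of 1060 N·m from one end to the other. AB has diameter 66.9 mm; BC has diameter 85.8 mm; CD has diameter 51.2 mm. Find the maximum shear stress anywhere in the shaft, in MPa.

40.2 MPa

Under the same torque, τ_max = 16T/(πd³) is largest where d is smallest — segment CD (d = 51.2 mm).
τ_max = 16·1060/(π·(0.0512)³) = 4.022×10^7 Pa.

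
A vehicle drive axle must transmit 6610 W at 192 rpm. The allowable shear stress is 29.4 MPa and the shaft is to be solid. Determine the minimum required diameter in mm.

ω = 2π·192/60 = 20.11 rad/s, so T = P/ω = 6610 / 20.11 = 328.8 N·m.
For a solid shaft τ_max = 16T/(πd³), so d = (16T/(π τ_allow))^(1/3) = (16·328.8/(π·2.94×10^7))^(1/3) = 0.03847 m.

38.5 mm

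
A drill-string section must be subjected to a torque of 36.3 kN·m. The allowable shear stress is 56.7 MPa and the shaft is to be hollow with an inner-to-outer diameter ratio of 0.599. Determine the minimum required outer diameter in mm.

155 mm

For a hollow shaft with d_i/d_o = 0.599: τ_max = 16T/(π d_o³ (1−k⁴)), so d_o = [16T/(π τ_allow (1−k⁴))]^(1/3) = [16·36300/(π·5.67×10^7·0.8713)]^(1/3) = 0.1553 m.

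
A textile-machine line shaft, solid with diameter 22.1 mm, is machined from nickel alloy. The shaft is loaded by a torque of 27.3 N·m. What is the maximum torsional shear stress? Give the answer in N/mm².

J = πd⁴/32 = π(0.0221)⁴/32 = 2.342×10^-8 m⁴.
τ_max = T·r/J = 27.30 × 0.0111 / 2.342×10^-8 = 1.288×10^7 Pa.

12.9 N/mm²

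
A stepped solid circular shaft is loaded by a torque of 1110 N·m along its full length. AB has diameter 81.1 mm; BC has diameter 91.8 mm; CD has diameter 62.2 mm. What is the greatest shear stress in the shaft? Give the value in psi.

3410 psi

Under the same torque, τ_max = 16T/(πd³) is largest where d is smallest — segment CD (d = 62.2 mm).
τ_max = 16·1110/(π·(0.0622)³) = 2.349×10^7 Pa.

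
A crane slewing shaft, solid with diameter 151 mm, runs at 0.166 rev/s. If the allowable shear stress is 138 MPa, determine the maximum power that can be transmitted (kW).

97.3 kW

J = πd⁴/32 = π(0.151)⁴/32 = 5.104×10^-5 m⁴.
T_max = τ_allow·J/r = 1.38×10^8 × 5.104×10^-5 / 0.0755 = 93290 N·m.
ω = 2π·0.166 = 1.043 rad/s, so P_max = T_max·ω = 9.730×10^4 W.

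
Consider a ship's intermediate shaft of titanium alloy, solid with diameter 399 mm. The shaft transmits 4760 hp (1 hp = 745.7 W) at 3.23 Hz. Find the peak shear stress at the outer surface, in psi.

2030 psi

ω = 2π·3.23 = 20.29 rad/s, so T = P/ω = 4760×745.7 / 20.29 = 174900 N·m.
J = πd⁴/32 = π(0.399)⁴/32 = 2.488×10^-3 m⁴.
τ_max = T·r/J = 174900 × 0.200 / 2.488×10^-3 = 1.402×10^7 Pa.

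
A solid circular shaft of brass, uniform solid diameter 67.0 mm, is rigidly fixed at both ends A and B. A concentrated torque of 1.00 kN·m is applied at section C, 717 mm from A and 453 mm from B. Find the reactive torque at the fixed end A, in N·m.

387 N·m

With uniform GJ and both ends fixed, compatibility θ_AC = θ_CB gives T_A·a = T_B·b, together with T_A + T_B = T₀.
T_A = T₀·b/(a+b) = 1000·453/1170 = 387.2 N·m; T_B = 612.8 N·m.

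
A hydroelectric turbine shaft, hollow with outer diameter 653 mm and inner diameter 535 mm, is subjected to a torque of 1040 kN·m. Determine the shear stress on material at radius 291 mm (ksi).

J = π(d_o⁴ − d_i⁴)/32 = π(0.653⁴ − 0.535⁴)/32 = 9.808×10^-3 m⁴.
Shear stress varies linearly with radius: τ = T·r/J = 1.040e6 × 0.291 / 9.808×10^-3 = 3.086×10^7 Pa.

4.48 ksi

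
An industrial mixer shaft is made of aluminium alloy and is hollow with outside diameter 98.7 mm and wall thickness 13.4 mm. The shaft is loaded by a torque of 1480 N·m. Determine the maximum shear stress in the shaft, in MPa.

10.9 MPa

J = π(d_o⁴ − d_i⁴)/32 = π(0.0987⁴ − 0.0719⁴)/32 = 6.693×10^-6 m⁴.
τ_max = T·r/J = 1480 × 0.0493 / 6.693×10^-6 = 1.091×10^7 Pa.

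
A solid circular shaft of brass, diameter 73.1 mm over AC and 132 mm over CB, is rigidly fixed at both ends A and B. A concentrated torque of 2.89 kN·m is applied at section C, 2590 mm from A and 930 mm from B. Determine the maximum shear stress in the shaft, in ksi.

0.898 ksi

Compatibility: T_A·a/J_AC = T_B·b/J_CB with T_A + T_B = T₀.
J_AC = 2.80×10^-6 m⁴, J_CB = 2.98×10^-5 m⁴, so T_A = T₀·(J_AC/a)/((J_AC/a)+(J_CB/b)) = 94.41 N·m, T_B = 2796 N·m.
τ in each portion: τ_AC = 1.23×10^6 Pa, τ_CB = 6.19×10^6 Pa; maximum is in CB.
τ_max = T_CB·r/J = 2796·0.0660/2.98×10^-5 = 6.190×10^6 Pa.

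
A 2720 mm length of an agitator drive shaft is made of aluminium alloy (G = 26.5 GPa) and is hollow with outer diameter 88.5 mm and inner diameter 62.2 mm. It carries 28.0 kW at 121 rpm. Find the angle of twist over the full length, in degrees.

ω = 2π·121/60 = 12.67 rad/s, so T = P/ω = 28.0×10³ / 12.67 = 2210 N·m.
J = π(d_o⁴ − d_i⁴)/32 = π(0.0885⁴ − 0.0622⁴)/32 = 4.553×10^-6 m⁴.
θ = T·L/(G·J) = 2210 × 2.72 / (26.5×10⁹ × 4.553×10^-6) = 0.04982 rad.

2.85°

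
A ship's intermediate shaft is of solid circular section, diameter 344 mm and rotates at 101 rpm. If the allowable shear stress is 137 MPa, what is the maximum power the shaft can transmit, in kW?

J = πd⁴/32 = π(0.344)⁴/32 = 1.375×10^-3 m⁴.
T_max = τ_allow·J/r = 1.37×10^8 × 1.375×10^-3 / 0.172 = 1.095e6 N·m.
ω = 2π·101/60 = 10.58 rad/s, so P_max = T_max·ω = 1.158×10^7 W.

11600 kW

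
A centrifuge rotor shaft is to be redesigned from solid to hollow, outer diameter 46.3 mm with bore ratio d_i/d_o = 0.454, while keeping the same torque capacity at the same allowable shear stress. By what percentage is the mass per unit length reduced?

18.3 %

Equal τ_max and T ⇒ the solid shaft needs d_s³ = d_o³(1−k⁴), so d_s = 46.3·(1−0.454⁴)^(1/3) = 45.63 mm.
Area ratio A_h/A_s = d_o²(1−k²)/d_s² = (1−k²)/(1−k⁴)^(2/3) = 0.8172.
Mass saving = 1 − 0.8172 = 18.3 %.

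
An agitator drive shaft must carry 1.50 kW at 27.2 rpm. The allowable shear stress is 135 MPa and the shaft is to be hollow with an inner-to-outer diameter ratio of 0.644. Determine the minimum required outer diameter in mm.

ω = 2π·27.2/60 = 2.848 rad/s, so T = P/ω = 1.50×10³ / 2.848 = 526.6 N·m.
For a hollow shaft with d_i/d_o = 0.644: τ_max = 16T/(π d_o³ (1−k⁴)), so d_o = [16T/(π τ_allow (1−k⁴))]^(1/3) = [16·526.6/(π·1.35×10^8·0.8280)]^(1/3) = 0.02884 m.

28.8 mm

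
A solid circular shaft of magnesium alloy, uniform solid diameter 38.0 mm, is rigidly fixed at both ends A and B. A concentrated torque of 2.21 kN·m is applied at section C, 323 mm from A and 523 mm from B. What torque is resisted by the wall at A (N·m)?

1370 N·m

With uniform GJ and both ends fixed, compatibility θ_AC = θ_CB gives T_A·a = T_B·b, together with T_A + T_B = T₀.
T_A = T₀·b/(a+b) = 2210·523/846.0 = 1366 N·m; T_B = 843.8 N·m.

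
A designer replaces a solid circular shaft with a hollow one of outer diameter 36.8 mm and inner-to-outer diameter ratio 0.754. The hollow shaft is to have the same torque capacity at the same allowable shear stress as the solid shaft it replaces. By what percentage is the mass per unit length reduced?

44.0 %

Equal τ_max and T ⇒ the solid shaft needs d_s³ = d_o³(1−k⁴), so d_s = 36.8·(1−0.754⁴)^(1/3) = 32.31 mm.
Area ratio A_h/A_s = d_o²(1−k²)/d_s² = (1−k²)/(1−k⁴)^(2/3) = 0.5598.
Mass saving = 1 − 0.5598 = 44.0 %.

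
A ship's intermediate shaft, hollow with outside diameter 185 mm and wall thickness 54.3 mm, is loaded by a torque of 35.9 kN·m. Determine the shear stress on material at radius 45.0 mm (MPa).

J = π(d_o⁴ − d_i⁴)/32 = π(0.185⁴ − 0.0764⁴)/32 = 1.117×10^-4 m⁴.
Shear stress varies linearly with radius: τ = T·r/J = 35900 × 0.0450 / 1.117×10^-4 = 1.447×10^7 Pa.

14.5 MPa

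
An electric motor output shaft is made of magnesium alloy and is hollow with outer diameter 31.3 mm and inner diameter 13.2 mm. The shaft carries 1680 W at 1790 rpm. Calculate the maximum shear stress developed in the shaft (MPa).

1.54 MPa

ω = 2π·1790/60 = 187.4 rad/s, so T = P/ω = 1680 / 187.4 = 8.962 N·m.
J = π(d_o⁴ − d_i⁴)/32 = π(0.0313⁴ − 0.0132⁴)/32 = 9.125×10^-8 m⁴.
τ_max = T·r/J = 8.962 × 0.0157 / 9.125×10^-8 = 1.537×10^6 Pa.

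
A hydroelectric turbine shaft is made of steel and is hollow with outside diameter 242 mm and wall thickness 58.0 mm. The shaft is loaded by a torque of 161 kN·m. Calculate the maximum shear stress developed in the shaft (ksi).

9.06 ksi

J = π(d_o⁴ − d_i⁴)/32 = π(0.242⁴ − 0.126⁴)/32 = 3.120×10^-4 m⁴.
τ_max = T·r/J = 161000 × 0.121 / 3.120×10^-4 = 6.245×10^7 Pa.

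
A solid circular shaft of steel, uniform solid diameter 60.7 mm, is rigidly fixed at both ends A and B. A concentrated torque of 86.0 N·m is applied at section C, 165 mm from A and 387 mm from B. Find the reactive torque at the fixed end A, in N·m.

60.3 N·m

With uniform GJ and both ends fixed, compatibility θ_AC = θ_CB gives T_A·a = T_B·b, together with T_A + T_B = T₀.
T_A = T₀·b/(a+b) = 86.00·387/552.0 = 60.29 N·m; T_B = 25.71 N·m.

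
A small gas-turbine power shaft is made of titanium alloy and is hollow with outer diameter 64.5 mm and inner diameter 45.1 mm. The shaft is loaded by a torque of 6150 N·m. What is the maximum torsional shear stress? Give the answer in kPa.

J = π(d_o⁴ − d_i⁴)/32 = π(0.0645⁴ − 0.0451⁴)/32 = 1.293×10^-6 m⁴.
τ_max = T·r/J = 6150 × 0.0323 / 1.293×10^-6 = 1.534×10^8 Pa.

153000 kPa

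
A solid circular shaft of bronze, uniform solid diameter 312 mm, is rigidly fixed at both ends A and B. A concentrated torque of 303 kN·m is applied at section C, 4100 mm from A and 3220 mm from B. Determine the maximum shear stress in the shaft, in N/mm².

With uniform GJ and both ends fixed, compatibility θ_AC = θ_CB gives T_A·a = T_B·b, together with T_A + T_B = T₀.
T_A = T₀·b/(a+b) = 303000·3220/7320 = 133300 N·m; T_B = 169700 N·m.
τ in each portion: τ_AC = 2.24×10^7 Pa, τ_CB = 2.85×10^7 Pa; maximum is in CB.
τ_max = T_CB·r/J = 169700·0.156/9.30×10^-4 = 2.846×10^7 Pa.

28.5 N/mm²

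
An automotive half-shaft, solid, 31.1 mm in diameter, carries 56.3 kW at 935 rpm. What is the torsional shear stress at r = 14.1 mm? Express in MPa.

88.3 MPa

ω = 2π·935/60 = 97.91 rad/s, so T = P/ω = 56.3×10³ / 97.91 = 575.0 N·m.
J = πd⁴/32 = π(0.0311)⁴/32 = 9.184×10^-8 m⁴.
Shear stress varies linearly with radius: τ = T·r/J = 575.0 × 0.0141 / 9.184×10^-8 = 8.828×10^7 Pa.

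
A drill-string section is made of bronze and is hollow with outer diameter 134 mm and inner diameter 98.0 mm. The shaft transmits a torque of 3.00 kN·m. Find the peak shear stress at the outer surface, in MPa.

J = π(d_o⁴ − d_i⁴)/32 = π(0.134⁴ − 0.0980⁴)/32 = 2.260×10^-5 m⁴.
τ_max = T·r/J = 3000 × 0.0670 / 2.260×10^-5 = 8.895×10^6 Pa.

8.89 MPa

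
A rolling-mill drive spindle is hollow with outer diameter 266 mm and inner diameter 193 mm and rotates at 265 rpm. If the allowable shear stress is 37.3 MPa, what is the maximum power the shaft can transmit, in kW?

2770 kW

J = π(d_o⁴ − d_i⁴)/32 = π(0.266⁴ − 0.193⁴)/32 = 3.553×10^-4 m⁴.
T_max = τ_allow·J/r = 3.73×10^7 × 3.553×10^-4 / 0.133 = 99640 N·m.
ω = 2π·265/60 = 27.75 rad/s, so P_max = T_max·ω = 2.765×10^6 W.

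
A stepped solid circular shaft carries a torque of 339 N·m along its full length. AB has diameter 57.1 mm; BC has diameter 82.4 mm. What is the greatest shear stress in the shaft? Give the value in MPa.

Under the same torque, τ_max = 16T/(πd³) is largest where d is smallest — segment AB (d = 57.1 mm).
τ_max = 16·339.0/(π·(0.0571)³) = 9.274×10^6 Pa.

9.27 MPa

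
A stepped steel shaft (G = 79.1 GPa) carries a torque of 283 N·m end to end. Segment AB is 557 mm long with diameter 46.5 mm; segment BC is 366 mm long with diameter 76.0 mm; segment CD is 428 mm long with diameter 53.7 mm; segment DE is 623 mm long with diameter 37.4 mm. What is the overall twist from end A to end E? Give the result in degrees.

J_AB = π(0.0465)⁴/32 = 4.59×10^-7 m⁴; J_BC = π(0.0760)⁴/32 = 3.28×10^-6 m⁴; J_CD = π(0.0537)⁴/32 = 8.16×10^-7 m⁴; J_DE = π(0.0374)⁴/32 = 1.92×10^-7 m⁴.
θ = (T/G)·Σ L_i/J_i = (283.0/79.1×10⁹)·(0.557/4.59×10^-7 + 0.366/3.28×10^-6 + 0.428/8.16×10^-7 + 0.623/1.92×10^-7) = 0.01822 rad.

1.04°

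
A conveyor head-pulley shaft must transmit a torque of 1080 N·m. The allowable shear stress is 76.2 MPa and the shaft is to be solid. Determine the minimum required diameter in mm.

41.6 mm

For a solid shaft τ_max = 16T/(πd³), so d = (16T/(π τ_allow))^(1/3) = (16·1080/(π·7.62×10^7))^(1/3) = 0.04164 m.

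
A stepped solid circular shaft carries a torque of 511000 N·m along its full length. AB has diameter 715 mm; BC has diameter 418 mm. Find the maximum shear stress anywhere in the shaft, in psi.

Under the same torque, τ_max = 16T/(πd³) is largest where d is smallest — segment BC (d = 418 mm).
τ_max = 16·511000/(π·(0.418)³) = 3.563×10^7 Pa.

5170 psi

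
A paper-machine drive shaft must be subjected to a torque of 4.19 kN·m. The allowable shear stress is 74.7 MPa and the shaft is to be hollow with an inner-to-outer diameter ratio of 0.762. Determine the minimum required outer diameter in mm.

75.5 mm

For a hollow shaft with d_i/d_o = 0.762: τ_max = 16T/(π d_o³ (1−k⁴)), so d_o = [16T/(π τ_allow (1−k⁴))]^(1/3) = [16·4190/(π·7.47×10^7·0.6629)]^(1/3) = 0.07554 m.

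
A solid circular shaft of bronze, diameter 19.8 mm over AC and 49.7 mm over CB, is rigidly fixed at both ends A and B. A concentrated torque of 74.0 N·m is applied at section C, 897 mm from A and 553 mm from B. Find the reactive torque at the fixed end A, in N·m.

Compatibility: T_A·a/J_AC = T_B·b/J_CB with T_A + T_B = T₀.
J_AC = 1.51×10^-8 m⁴, J_CB = 5.99×10^-7 m⁴, so T_A = T₀·(J_AC/a)/((J_AC/a)+(J_CB/b)) = 1.132 N·m, T_B = 72.87 N·m.

1.13 N·m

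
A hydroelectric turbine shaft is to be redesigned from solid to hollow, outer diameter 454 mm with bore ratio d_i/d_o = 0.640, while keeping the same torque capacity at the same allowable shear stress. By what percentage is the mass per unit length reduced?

Equal τ_max and T ⇒ the solid shaft needs d_s³ = d_o³(1−k⁴), so d_s = 454·(1−0.640⁴)^(1/3) = 427.0 mm.
Area ratio A_h/A_s = d_o²(1−k²)/d_s² = (1−k²)/(1−k⁴)^(2/3) = 0.6673.
Mass saving = 1 − 0.6673 = 33.3 %.

33.3 %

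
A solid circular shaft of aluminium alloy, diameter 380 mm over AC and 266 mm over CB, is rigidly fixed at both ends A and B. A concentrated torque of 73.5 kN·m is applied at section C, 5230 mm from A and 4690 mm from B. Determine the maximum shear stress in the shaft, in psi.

780 psi

Compatibility: T_A·a/J_AC = T_B·b/J_CB with T_A + T_B = T₀.
J_AC = 2.05×10^-3 m⁴, J_CB = 4.92×10^-4 m⁴, so T_A = T₀·(J_AC/a)/((J_AC/a)+(J_CB/b)) = 57980 N·m, T_B = 15520 N·m.
τ in each portion: τ_AC = 5.38×10^6 Pa, τ_CB = 4.20×10^6 Pa; maximum is in AC.
τ_max = T_AC·r/J = 57980·0.190/2.05×10^-3 = 5.381×10^6 Pa.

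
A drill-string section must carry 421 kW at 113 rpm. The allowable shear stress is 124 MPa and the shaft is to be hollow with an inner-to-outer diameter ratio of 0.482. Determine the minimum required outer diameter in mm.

116 mm

ω = 2π·113/60 = 11.83 rad/s, so T = P/ω = 421×10³ / 11.83 = 35580 N·m.
For a hollow shaft with d_i/d_o = 0.482: τ_max = 16T/(π d_o³ (1−k⁴)), so d_o = [16T/(π τ_allow (1−k⁴))]^(1/3) = [16·35580/(π·1.24×10^8·0.9460)]^(1/3) = 0.1156 m.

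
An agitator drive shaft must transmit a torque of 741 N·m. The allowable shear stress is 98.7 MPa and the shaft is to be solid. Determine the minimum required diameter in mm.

33.7 mm

For a solid shaft τ_max = 16T/(πd³), so d = (16T/(π τ_allow))^(1/3) = (16·741.0/(π·9.87×10^7))^(1/3) = 0.03369 m.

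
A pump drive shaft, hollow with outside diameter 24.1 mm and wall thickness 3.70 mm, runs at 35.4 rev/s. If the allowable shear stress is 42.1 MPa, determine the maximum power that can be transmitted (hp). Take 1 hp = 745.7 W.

J = π(d_o⁴ − d_i⁴)/32 = π(0.0241⁴ − 0.0167⁴)/32 = 2.548×10^-8 m⁴.
T_max = τ_allow·J/r = 4.21×10^7 × 2.548×10^-8 / 0.0120 = 89.03 N·m.
ω = 2π·35.4 = 222.4 rad/s, so P_max = T_max·ω = 1.980×10^4 W.

26.6 hp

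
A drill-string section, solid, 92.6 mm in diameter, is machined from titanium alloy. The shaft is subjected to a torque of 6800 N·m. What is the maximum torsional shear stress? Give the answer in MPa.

J = πd⁴/32 = π(0.0926)⁴/32 = 7.218×10^-6 m⁴.
τ_max = T·r/J = 6800 × 0.0463 / 7.218×10^-6 = 4.362×10^7 Pa.

43.6 MPa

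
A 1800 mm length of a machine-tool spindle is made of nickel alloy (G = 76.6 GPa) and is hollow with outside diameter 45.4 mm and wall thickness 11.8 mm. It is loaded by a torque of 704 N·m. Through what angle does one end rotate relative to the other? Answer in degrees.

J = π(d_o⁴ − d_i⁴)/32 = π(0.0454⁴ − 0.0218⁴)/32 = 3.949×10^-7 m⁴.
θ = T·L/(G·J) = 704.0 × 1.80 / (76.6×10⁹ × 3.949×10^-7) = 0.04189 rad.

2.40°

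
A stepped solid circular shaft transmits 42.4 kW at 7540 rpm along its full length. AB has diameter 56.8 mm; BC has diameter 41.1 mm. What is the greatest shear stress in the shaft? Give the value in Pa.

3.94e6 Pa

ω = 2π·7540/60 = 789.6 rad/s, so T = P/ω = 42.4×10³ / 789.6 = 53.70 N·m.
Under the same torque, τ_max = 16T/(πd³) is largest where d is smallest — segment BC (d = 41.1 mm).
τ_max = 16·53.70/(π·(0.0411)³) = 3.939×10^6 Pa.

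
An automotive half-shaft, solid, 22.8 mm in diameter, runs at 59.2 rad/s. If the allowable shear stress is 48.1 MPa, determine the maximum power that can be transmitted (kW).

J = πd⁴/32 = π(0.0228)⁴/32 = 2.653×10^-8 m⁴.
T_max = τ_allow·J/r = 4.81×10^7 × 2.653×10^-8 / 0.0114 = 111.9 N·m.
ω = 59.2 rad/s, so P_max = T_max·ω = 6627 W.

6.63 kW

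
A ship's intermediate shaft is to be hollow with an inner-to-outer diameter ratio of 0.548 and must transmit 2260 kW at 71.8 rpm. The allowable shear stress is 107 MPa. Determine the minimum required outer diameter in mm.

ω = 2π·71.8/60 = 7.519 rad/s, so T = P/ω = 2260×10³ / 7.519 = 300600 N·m.
For a hollow shaft with d_i/d_o = 0.548: τ_max = 16T/(π d_o³ (1−k⁴)), so d_o = [16T/(π τ_allow (1−k⁴))]^(1/3) = [16·300600/(π·1.07×10^8·0.9098)]^(1/3) = 0.2505 m.

251 mm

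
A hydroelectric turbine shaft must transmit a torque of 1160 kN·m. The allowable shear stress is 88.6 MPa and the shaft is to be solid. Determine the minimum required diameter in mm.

406 mm

For a solid shaft τ_max = 16T/(πd³), so d = (16T/(π τ_allow))^(1/3) = (16·1.160e6/(π·8.86×10^7))^(1/3) = 0.4055 m.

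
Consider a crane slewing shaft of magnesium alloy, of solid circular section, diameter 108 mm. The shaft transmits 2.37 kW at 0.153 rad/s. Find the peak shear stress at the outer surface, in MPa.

ω = 0.153 rad/s, so T = P/ω = 2.37×10³ / 0.1530 = 15490 N·m.
J = πd⁴/32 = π(0.108)⁴/32 = 1.336×10^-5 m⁴.
τ_max = T·r/J = 15490 × 0.0540 / 1.336×10^-5 = 6.263×10^7 Pa.

62.6 MPa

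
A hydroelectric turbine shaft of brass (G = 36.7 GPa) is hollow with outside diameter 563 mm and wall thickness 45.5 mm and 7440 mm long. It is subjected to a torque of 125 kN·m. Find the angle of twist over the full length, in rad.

J = π(d_o⁴ − d_i⁴)/32 = π(0.563⁴ − 0.472⁴)/32 = 4.991×10^-3 m⁴.
θ = T·L/(G·J) = 125000 × 7.44 / (36.7×10⁹ × 4.991×10^-3) = 5.077×10^-3 rad.

0.00508 rad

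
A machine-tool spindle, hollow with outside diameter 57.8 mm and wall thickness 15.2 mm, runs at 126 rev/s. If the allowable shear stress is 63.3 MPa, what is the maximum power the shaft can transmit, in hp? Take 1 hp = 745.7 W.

2420 hp

J = π(d_o⁴ − d_i⁴)/32 = π(0.0578⁴ − 0.0274⁴)/32 = 1.040×10^-6 m⁴.
T_max = τ_allow·J/r = 6.33×10^7 × 1.040×10^-6 / 0.0289 = 2279 N·m.
ω = 2π·126 = 791.7 rad/s, so P_max = T_max·ω = 1.804×10^6 W.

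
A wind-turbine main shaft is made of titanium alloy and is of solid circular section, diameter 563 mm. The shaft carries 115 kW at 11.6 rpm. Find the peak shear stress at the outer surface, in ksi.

ω = 2π·11.6/60 = 1.215 rad/s, so T = P/ω = 115×10³ / 1.215 = 94670 N·m.
J = πd⁴/32 = π(0.563)⁴/32 = 9.864×10^-3 m⁴.
τ_max = T·r/J = 94670 × 0.281 / 9.864×10^-3 = 2.702×10^6 Pa.

0.392 ksi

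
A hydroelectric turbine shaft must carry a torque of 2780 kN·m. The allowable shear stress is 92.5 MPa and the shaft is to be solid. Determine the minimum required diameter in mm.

For a solid shaft τ_max = 16T/(πd³), so d = (16T/(π τ_allow))^(1/3) = (16·2.780e6/(π·9.25×10^7))^(1/3) = 0.5349 m.

535 mm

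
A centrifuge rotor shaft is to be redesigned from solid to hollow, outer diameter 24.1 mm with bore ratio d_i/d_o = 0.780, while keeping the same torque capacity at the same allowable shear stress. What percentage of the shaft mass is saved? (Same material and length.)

46.7 %

Equal τ_max and T ⇒ the solid shaft needs d_s³ = d_o³(1−k⁴), so d_s = 24.1·(1−0.780⁴)^(1/3) = 20.66 mm.
Area ratio A_h/A_s = d_o²(1−k²)/d_s² = (1−k²)/(1−k⁴)^(2/3) = 0.5329.
Mass saving = 1 − 0.5329 = 46.7 %.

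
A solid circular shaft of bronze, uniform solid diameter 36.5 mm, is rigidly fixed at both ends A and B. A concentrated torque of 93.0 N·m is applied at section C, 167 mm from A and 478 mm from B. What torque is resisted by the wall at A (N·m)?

With uniform GJ and both ends fixed, compatibility θ_AC = θ_CB gives T_A·a = T_B·b, together with T_A + T_B = T₀.
T_A = T₀·b/(a+b) = 93.00·478/645.0 = 68.92 N·m; T_B = 24.08 N·m.

68.9 N·m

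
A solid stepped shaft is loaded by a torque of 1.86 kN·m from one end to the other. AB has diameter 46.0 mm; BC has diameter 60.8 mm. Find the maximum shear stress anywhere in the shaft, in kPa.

97300 kPa

Under the same torque, τ_max = 16T/(πd³) is largest where d is smallest — segment AB (d = 46.0 mm).
τ_max = 16·1860/(π·(0.0460)³) = 9.732×10^7 Pa.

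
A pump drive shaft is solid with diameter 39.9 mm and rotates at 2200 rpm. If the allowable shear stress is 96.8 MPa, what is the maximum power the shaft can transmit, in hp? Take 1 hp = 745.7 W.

373 hp

J = πd⁴/32 = π(0.0399)⁴/32 = 2.488×10^-7 m⁴.
T_max = τ_allow·J/r = 9.68×10^7 × 2.488×10^-7 / 0.0199 = 1207 N·m.
ω = 2π·2200/60 = 230.4 rad/s, so P_max = T_max·ω = 2.781×10^5 W.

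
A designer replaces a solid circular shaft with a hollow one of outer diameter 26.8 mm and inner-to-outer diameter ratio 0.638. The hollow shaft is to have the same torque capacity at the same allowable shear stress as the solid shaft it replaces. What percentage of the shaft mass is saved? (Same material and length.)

Equal τ_max and T ⇒ the solid shaft needs d_s³ = d_o³(1−k⁴), so d_s = 26.8·(1−0.638⁴)^(1/3) = 25.23 mm.
Area ratio A_h/A_s = d_o²(1−k²)/d_s² = (1−k²)/(1−k⁴)^(2/3) = 0.6691.
Mass saving = 1 − 0.6691 = 33.1 %.

33.1 %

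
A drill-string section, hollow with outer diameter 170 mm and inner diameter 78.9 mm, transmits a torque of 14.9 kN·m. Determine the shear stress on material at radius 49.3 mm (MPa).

J = π(d_o⁴ − d_i⁴)/32 = π(0.170⁴ − 0.0789⁴)/32 = 7.819×10^-5 m⁴.
Shear stress varies linearly with radius: τ = T·r/J = 14900 × 0.0493 / 7.819×10^-5 = 9.394×10^6 Pa.

9.39 MPa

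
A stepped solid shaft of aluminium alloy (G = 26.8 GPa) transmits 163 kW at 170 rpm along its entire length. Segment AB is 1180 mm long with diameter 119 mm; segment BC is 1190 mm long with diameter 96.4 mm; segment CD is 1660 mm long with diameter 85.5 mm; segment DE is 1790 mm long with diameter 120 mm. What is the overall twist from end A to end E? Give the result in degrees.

11.8°

ω = 2π·170/60 = 17.80 rad/s, so T = P/ω = 163×10³ / 17.80 = 9156 N·m.
J_AB = π(0.119)⁴/32 = 1.97×10^-5 m⁴; J_BC = π(0.0964)⁴/32 = 8.48×10^-6 m⁴; J_CD = π(0.0855)⁴/32 = 5.25×10^-6 m⁴; J_DE = π(0.120)⁴/32 = 2.04×10^-5 m⁴.
θ = (T/G)·Σ L_i/J_i = (9156/26.8×10⁹)·(1.18/1.97×10^-5 + 1.19/8.48×10^-6 + 1.66/5.25×10^-6 + 1.79/2.04×10^-5) = 0.2066 rad.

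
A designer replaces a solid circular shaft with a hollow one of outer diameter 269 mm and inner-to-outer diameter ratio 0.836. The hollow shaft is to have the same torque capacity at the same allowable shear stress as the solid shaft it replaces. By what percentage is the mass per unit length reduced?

52.9 %

Equal τ_max and T ⇒ the solid shaft needs d_s³ = d_o³(1−k⁴), so d_s = 269·(1−0.836⁴)^(1/3) = 215.1 mm.
Area ratio A_h/A_s = d_o²(1−k²)/d_s² = (1−k²)/(1−k⁴)^(2/3) = 0.4708.
Mass saving = 1 − 0.4708 = 52.9 %.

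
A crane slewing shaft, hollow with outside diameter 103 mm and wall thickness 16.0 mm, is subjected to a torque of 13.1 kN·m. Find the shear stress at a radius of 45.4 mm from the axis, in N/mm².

J = π(d_o⁴ − d_i⁴)/32 = π(0.103⁴ − 0.0710⁴)/32 = 8.555×10^-6 m⁴.
Shear stress varies linearly with radius: τ = T·r/J = 13100 × 0.0454 / 8.555×10^-6 = 6.952×10^7 Pa.

69.5 N/mm²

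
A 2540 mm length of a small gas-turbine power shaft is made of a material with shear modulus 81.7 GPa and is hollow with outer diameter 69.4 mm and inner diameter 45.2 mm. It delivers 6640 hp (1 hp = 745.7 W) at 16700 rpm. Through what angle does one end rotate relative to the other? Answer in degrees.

2.70°

ω = 2π·16700/60 = 1749 rad/s, so T = P/ω = 6640×745.7 / 1749 = 2831 N·m.
J = π(d_o⁴ − d_i⁴)/32 = π(0.0694⁴ − 0.0452⁴)/32 = 1.868×10^-6 m⁴.
θ = T·L/(G·J) = 2831 × 2.54 / (81.7×10⁹ × 1.868×10^-6) = 0.04713 rad.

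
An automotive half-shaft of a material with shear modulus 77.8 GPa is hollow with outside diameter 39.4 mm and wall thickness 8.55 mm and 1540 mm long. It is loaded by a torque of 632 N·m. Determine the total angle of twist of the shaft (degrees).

J = π(d_o⁴ − d_i⁴)/32 = π(0.0394⁴ − 0.0223⁴)/32 = 2.123×10^-7 m⁴.
θ = T·L/(G·J) = 632.0 × 1.54 / (77.8×10⁹ × 2.123×10^-7) = 0.05892 rad.

3.38°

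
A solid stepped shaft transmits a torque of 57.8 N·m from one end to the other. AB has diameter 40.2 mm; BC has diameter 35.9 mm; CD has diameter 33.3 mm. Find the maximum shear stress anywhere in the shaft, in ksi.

1.16 ksi

Under the same torque, τ_max = 16T/(πd³) is largest where d is smallest — segment CD (d = 33.3 mm).
τ_max = 16·57.80/(π·(0.0333)³) = 7.972×10^6 Pa.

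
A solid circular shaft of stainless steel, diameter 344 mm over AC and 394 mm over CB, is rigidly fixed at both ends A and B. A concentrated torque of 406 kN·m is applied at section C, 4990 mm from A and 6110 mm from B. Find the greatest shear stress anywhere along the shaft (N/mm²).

Compatibility: T_A·a/J_AC = T_B·b/J_CB with T_A + T_B = T₀.
J_AC = 1.37×10^-3 m⁴, J_CB = 2.37×10^-3 m⁴, so T_A = T₀·(J_AC/a)/((J_AC/a)+(J_CB/b)) = 168800 N·m, T_B = 237200 N·m.
τ in each portion: τ_AC = 2.11×10^7 Pa, τ_CB = 1.98×10^7 Pa; maximum is in AC.
τ_max = T_AC·r/J = 168800·0.172/1.37×10^-3 = 2.112×10^7 Pa.

21.1 N/mm²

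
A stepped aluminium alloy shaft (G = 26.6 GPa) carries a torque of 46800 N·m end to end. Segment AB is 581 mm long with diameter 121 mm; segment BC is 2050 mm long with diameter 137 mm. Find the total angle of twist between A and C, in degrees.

8.76°

J_AB = π(0.121)⁴/32 = 2.10×10^-5 m⁴; J_BC = π(0.137)⁴/32 = 3.46×10^-5 m⁴.
θ = (T/G)·Σ L_i/J_i = (46800/26.6×10⁹)·(0.581/2.10×10^-5 + 2.05/3.46×10^-5) = 0.1529 rad.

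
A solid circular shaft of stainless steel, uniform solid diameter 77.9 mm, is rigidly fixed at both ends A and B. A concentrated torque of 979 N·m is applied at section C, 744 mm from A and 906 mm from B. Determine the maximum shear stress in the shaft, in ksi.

0.840 ksi

With uniform GJ and both ends fixed, compatibility θ_AC = θ_CB gives T_A·a = T_B·b, together with T_A + T_B = T₀.
T_A = T₀·b/(a+b) = 979.0·906/1650 = 537.6 N·m; T_B = 441.4 N·m.
τ in each portion: τ_AC = 5.79×10^6 Pa, τ_CB = 4.76×10^6 Pa; maximum is in AC.
τ_max = T_AC·r/J = 537.6·0.0390/3.62×10^-6 = 5.791×10^6 Pa.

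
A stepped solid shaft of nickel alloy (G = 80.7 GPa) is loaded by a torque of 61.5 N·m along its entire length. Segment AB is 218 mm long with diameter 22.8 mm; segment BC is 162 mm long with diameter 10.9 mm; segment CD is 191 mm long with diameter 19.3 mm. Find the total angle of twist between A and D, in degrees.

J_AB = π(0.0228)⁴/32 = 2.65×10^-8 m⁴; J_BC = π(0.0109)⁴/32 = 1.39×10^-9 m⁴; J_CD = π(0.0193)⁴/32 = 1.36×10^-8 m⁴.
θ = (T/G)·Σ L_i/J_i = (61.50/80.7×10⁹)·(0.218/2.65×10^-8 + 0.162/1.39×10^-9 + 0.191/1.36×10^-8) = 0.1060 rad.

6.08°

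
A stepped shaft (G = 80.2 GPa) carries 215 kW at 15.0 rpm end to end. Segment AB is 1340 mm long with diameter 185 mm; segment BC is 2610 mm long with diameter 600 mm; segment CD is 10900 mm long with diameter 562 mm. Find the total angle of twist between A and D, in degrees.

1.27°

ω = 2π·15.0/60 = 1.571 rad/s, so T = P/ω = 215×10³ / 1.571 = 136900 N·m.
J_AB = π(0.185)⁴/32 = 1.15×10^-4 m⁴; J_BC = π(0.600)⁴/32 = 0.0127 m⁴; J_CD = π(0.562)⁴/32 = 9.79×10^-3 m⁴.
θ = (T/G)·Σ L_i/J_i = (136900/80.2×10⁹)·(1.34/1.15×10^-4 + 2.61/0.0127 + 10.9/9.79×10^-3) = 0.02214 rad.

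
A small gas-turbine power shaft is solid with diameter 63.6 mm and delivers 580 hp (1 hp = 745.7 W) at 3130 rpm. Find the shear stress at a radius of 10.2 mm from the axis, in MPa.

8.38 MPa

ω = 2π·3130/60 = 327.8 rad/s, so T = P/ω = 580×745.7 / 327.8 = 1320 N·m.
J = πd⁴/32 = π(0.0636)⁴/32 = 1.606×10^-6 m⁴.
Shear stress varies linearly with radius: τ = T·r/J = 1320 × 0.0102 / 1.606×10^-6 = 8.379×10^6 Pa.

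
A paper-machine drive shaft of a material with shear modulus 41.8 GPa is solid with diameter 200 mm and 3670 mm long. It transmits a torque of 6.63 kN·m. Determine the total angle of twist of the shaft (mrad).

3.71 mrad

J = πd⁴/32 = π(0.200)⁴/32 = 1.571×10^-4 m⁴.
θ = T·L/(G·J) = 6630 × 3.67 / (41.8×10⁹ × 1.571×10^-4) = 3.706×10^-3 rad.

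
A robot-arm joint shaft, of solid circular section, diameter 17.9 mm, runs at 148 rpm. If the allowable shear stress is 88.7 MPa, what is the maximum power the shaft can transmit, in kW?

J = πd⁴/32 = π(0.0179)⁴/32 = 1.008×10^-8 m⁴.
T_max = τ_allow·J/r = 8.87×10^7 × 1.008×10^-8 / 0.00895 = 99.89 N·m.
ω = 2π·148/60 = 15.50 rad/s, so P_max = T_max·ω = 1548 W.

1.55 kW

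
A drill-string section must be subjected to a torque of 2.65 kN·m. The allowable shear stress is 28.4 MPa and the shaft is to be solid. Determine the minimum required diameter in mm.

For a solid shaft τ_max = 16T/(πd³), so d = (16T/(π τ_allow))^(1/3) = (16·2650/(π·2.84×10^7))^(1/3) = 0.07804 m.

78.0 mm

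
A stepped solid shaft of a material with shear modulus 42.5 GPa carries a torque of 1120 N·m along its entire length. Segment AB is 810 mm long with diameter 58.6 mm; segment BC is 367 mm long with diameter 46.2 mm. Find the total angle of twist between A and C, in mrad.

J_AB = π(0.0586)⁴/32 = 1.16×10^-6 m⁴; J_BC = π(0.0462)⁴/32 = 4.47×10^-7 m⁴.
θ = (T/G)·Σ L_i/J_i = (1120/42.5×10⁹)·(0.810/1.16×10^-6 + 0.367/4.47×10^-7) = 0.04006 rad.

40.1 mrad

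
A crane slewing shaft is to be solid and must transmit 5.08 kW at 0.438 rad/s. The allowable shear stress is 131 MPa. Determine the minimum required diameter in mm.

ω = 0.438 rad/s, so T = P/ω = 5.08×10³ / 0.4380 = 11600 N·m.
For a solid shaft τ_max = 16T/(πd³), so d = (16T/(π τ_allow))^(1/3) = (16·11600/(π·1.31×10^8))^(1/3) = 0.07668 m.

76.7 mm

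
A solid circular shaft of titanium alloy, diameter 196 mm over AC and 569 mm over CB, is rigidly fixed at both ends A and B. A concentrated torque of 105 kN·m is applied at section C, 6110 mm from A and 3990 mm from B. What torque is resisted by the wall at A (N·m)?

Compatibility: T_A·a/J_AC = T_B·b/J_CB with T_A + T_B = T₀.
J_AC = 1.45×10^-4 m⁴, J_CB = 0.0103 m⁴, so T_A = T₀·(J_AC/a)/((J_AC/a)+(J_CB/b)) = 956.6 N·m, T_B = 104000 N·m.

957 N·m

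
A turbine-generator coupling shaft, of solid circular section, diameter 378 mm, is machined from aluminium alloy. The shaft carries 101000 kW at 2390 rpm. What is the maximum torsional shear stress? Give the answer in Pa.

3.81e7 Pa

ω = 2π·2390/60 = 250.3 rad/s, so T = P/ω = 101000×10³ / 250.3 = 403500 N·m.
J = πd⁴/32 = π(0.378)⁴/32 = 2.004×10^-3 m⁴.
τ_max = T·r/J = 403500 × 0.189 / 2.004×10^-3 = 3.805×10^7 Pa.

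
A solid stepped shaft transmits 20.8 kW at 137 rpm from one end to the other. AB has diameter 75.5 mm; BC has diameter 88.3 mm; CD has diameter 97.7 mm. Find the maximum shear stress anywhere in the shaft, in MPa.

17.2 MPa

ω = 2π·137/60 = 14.35 rad/s, so T = P/ω = 20.8×10³ / 14.35 = 1450 N·m.
Under the same torque, τ_max = 16T/(πd³) is largest where d is smallest — segment AB (d = 75.5 mm).
τ_max = 16·1450/(π·(0.0755)³) = 1.716×10^7 Pa.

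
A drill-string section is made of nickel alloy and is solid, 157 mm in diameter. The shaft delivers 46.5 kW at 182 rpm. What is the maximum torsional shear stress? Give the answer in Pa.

ω = 2π·182/60 = 19.06 rad/s, so T = P/ω = 46.5×10³ / 19.06 = 2440 N·m.
J = πd⁴/32 = π(0.157)⁴/32 = 5.965×10^-5 m⁴.
τ_max = T·r/J = 2440 × 0.0785 / 5.965×10^-5 = 3.211×10^6 Pa.

3.21e6 Pa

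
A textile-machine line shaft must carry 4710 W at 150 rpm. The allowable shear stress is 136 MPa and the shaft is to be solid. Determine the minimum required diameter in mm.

ω = 2π·150/60 = 15.71 rad/s, so T = P/ω = 4710 / 15.71 = 299.8 N·m.
For a solid shaft τ_max = 16T/(πd³), so d = (16T/(π τ_allow))^(1/3) = (16·299.8/(π·1.36×10^8))^(1/3) = 0.02239 m.

22.4 mm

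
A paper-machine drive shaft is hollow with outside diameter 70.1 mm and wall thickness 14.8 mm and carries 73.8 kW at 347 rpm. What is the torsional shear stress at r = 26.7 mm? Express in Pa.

2.57e7 Pa

ω = 2π·347/60 = 36.34 rad/s, so T = P/ω = 73.8×10³ / 36.34 = 2031 N·m.
J = π(d_o⁴ − d_i⁴)/32 = π(0.0701⁴ − 0.0405⁴)/32 = 2.107×10^-6 m⁴.
Shear stress varies linearly with radius: τ = T·r/J = 2031 × 0.0267 / 2.107×10^-6 = 2.574×10^7 Pa.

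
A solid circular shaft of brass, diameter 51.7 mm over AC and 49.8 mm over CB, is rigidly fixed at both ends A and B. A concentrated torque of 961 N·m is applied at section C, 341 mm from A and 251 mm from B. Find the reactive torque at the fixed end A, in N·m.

443 N·m

Compatibility: T_A·a/J_AC = T_B·b/J_CB with T_A + T_B = T₀.
J_AC = 7.01×10^-7 m⁴, J_CB = 6.04×10^-7 m⁴, so T_A = T₀·(J_AC/a)/((J_AC/a)+(J_CB/b)) = 442.9 N·m, T_B = 518.1 N·m.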